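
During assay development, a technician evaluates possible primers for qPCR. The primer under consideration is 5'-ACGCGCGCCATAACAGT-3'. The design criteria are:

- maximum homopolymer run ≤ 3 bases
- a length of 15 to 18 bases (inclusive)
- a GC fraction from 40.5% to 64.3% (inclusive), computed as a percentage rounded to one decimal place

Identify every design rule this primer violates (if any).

Meets all criteria.

Base counts: A=5, T=2, G=4, C=6 (length 17).
homopolymer run: longest run = 2 ✓
length: length 17 ✓
GC content: GC 10/17 = 58.8% ✓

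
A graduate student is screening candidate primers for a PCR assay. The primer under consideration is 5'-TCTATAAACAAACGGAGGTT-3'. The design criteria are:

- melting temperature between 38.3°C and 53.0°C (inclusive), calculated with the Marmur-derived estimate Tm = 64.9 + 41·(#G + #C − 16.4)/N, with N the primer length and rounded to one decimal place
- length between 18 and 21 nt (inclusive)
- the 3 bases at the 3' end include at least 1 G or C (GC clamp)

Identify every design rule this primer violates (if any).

Meets all criteria.

Base counts: A=8, T=5, G=4, C=3 (length 20).
Tm: Tm = 64.9 + 41·(7 − 16.4)/20 = 45.6°C ✓
length: length 20 ✓
GC clamp: 3' end GTT has 1 G/C ✓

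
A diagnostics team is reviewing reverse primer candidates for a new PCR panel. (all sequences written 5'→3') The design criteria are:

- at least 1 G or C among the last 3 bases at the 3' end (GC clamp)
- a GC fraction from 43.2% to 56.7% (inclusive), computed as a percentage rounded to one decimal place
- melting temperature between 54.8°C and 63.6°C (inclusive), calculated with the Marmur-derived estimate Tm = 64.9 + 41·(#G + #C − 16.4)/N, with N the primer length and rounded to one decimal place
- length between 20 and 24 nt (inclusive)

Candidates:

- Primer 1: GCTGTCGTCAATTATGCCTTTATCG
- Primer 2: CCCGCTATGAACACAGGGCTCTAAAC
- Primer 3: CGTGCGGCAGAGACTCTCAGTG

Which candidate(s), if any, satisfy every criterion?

Primer 1 (25 nt, A=4 T=10 G=5 C=6): 3' end TCG has 2 G/C ✓; GC 11/25 = 44.0% ✓; Tm = 64.9 + 41·(11 − 16.4)/25 = 56.0°C ✓; length 25, outside 20–24 ✗ — fails.
Primer 2 (26 nt, A=8 T=4 G=5 C=9): 3' end AAC has 1 G/C ✓; GC 14/26 = 53.8% ✓; Tm = 64.9 + 41·(14 − 16.4)/26 = 61.1°C ✓; length 26, outside 20–24 ✗ — fails.
Primer 3 (22 nt, A=4 T=4 G=8 C=6): 3' end GTG has 2 G/C ✓; GC 14/22 = 63.6%, outside 43.2–56.7% ✗; Tm = 64.9 + 41·(14 − 16.4)/22 = 60.4°C ✓; length 22 ✓ — fails.

None of the candidates satisfy all criteria.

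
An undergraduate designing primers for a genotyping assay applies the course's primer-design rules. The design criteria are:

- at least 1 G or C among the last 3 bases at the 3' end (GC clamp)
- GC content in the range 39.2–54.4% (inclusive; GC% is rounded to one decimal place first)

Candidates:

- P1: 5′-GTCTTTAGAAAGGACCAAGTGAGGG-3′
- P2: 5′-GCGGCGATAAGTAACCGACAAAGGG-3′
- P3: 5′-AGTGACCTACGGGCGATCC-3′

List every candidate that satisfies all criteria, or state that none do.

P1 only.

P1 (25 nt, A=8 T=5 G=9 C=3): 3' end GGG has 3 G/C ✓; GC 12/25 = 48.0% ✓ — passes.
P2 (25 nt, A=9 T=2 G=9 C=5): 3' end GGG has 3 G/C ✓; GC 14/25 = 56.0%, outside 39.2–54.4% ✗ — fails.
P3 (19 nt, A=4 T=3 G=6 C=6): 3' end TCC has 2 G/C ✓; GC 12/19 = 63.2%, outside 39.2–54.4% ✗ — fails.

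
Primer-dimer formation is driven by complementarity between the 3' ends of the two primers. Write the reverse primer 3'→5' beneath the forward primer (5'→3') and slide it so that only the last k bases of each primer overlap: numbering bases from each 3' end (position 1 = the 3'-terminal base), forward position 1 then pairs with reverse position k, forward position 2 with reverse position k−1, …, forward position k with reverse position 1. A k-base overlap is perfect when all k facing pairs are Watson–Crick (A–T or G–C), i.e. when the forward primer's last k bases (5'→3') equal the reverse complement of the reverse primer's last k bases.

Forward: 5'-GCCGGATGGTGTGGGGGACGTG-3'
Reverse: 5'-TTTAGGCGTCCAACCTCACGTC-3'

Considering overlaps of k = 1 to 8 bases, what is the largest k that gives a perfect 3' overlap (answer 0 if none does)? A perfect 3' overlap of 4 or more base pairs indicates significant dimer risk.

Longest perfect overlap: 6 complementary base pairs; significant dimer risk (threshold 4).

Last 8 bases (5'→3') — forward …GGGACGTG, reverse …CTCACGTC.
Reverse complement of the reverse primer's last 8 bases: GACGTGAG; its first k bases are the reverse complement of the reverse primer's last k bases, so a perfect k-base overlap needs the forward primer's last k bases to equal them.
Comparing (forward last k vs required): k=1: G vs G ✓; k=2: TG vs GA ✗; k=3: GTG vs GAC ✗; k=4: CGTG vs GACG ✗; k=5: ACGTG vs GACGT ✗; k=6: GACGTG vs GACGTG ✓; k=7: GGACGTG vs GACGTGA ✗; k=8: GGGACGTG vs GACGTGAG ✗.
Perfect overlaps at k = 1, 6; the largest is 6.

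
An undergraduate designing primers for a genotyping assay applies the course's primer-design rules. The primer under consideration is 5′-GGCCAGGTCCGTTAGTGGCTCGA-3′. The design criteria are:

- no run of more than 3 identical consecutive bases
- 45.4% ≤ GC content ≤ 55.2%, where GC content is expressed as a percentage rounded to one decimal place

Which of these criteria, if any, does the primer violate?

Fails: GC content.

Base counts: A=3, T=5, G=9, C=6 (length 23).
homopolymer run: longest run = 2 ✓
GC content: GC 15/23 = 65.2%, outside 45.4–55.2% ✗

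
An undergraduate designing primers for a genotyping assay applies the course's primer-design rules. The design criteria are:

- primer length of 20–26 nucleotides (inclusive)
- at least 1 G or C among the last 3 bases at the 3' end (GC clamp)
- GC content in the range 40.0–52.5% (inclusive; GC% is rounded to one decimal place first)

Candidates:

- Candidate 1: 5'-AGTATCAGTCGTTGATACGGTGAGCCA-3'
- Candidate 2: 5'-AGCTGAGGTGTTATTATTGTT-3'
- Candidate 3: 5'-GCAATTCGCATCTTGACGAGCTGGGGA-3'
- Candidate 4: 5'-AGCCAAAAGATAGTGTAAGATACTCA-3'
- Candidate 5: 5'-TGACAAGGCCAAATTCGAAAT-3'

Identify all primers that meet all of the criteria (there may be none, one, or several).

None of the candidates satisfy all criteria.

Candidate 1 (27 nt, A=7 T=7 G=8 C=5): length 27, outside 20–26 ✗; 3' end CCA has 2 G/C ✓; GC 13/27 = 48.1% ✓ — fails.
Candidate 2 (21 nt, A=4 T=10 G=6 C=1): length 21 ✓; 3' end GTT has 1 G/C ✓; GC 7/21 = 33.3%, outside 40.0–52.5% ✗ — fails.
Candidate 3 (27 nt, A=6 T=6 G=9 C=6): length 27, outside 20–26 ✗; 3' end GGA has 2 G/C ✓; GC 15/27 = 55.6%, outside 40.0–52.5% ✗ — fails.
Candidate 4 (26 nt, A=12 T=5 G=5 C=4): length 26 ✓; 3' end TCA has 1 G/C ✓; GC 9/26 = 34.6%, outside 40.0–52.5% ✗ — fails.
Candidate 5 (21 nt, A=9 T=4 G=4 C=4): length 21 ✓; 3' end AAT has 0 G/C, need ≥1 ✗; GC 8/21 = 38.1%, outside 40.0–52.5% ✗ — fails.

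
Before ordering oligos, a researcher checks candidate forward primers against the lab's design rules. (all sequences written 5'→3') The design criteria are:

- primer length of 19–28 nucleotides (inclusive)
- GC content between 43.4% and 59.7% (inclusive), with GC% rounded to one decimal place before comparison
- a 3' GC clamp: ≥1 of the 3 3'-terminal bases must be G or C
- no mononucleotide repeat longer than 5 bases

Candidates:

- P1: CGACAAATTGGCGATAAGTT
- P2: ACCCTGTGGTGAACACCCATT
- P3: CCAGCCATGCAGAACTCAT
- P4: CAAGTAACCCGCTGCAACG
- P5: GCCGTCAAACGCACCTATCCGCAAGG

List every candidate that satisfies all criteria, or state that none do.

P1 (20 nt, A=7 T=5 G=5 C=3): length 20 ✓; GC 8/20 = 40.0%, outside 43.4–59.7% ✗; 3' end GTT has 1 G/C ✓; longest run = 3 ✓ — fails.
P2 (21 nt, A=5 T=5 G=4 C=7): length 21 ✓; GC 11/21 = 52.4% ✓; 3' end ATT has 0 G/C, need ≥1 ✗; longest run = 3 ✓ — fails.
P3 (19 nt, A=6 T=3 G=3 C=7): length 19 ✓; GC 10/19 = 52.6% ✓; 3' end CAT has 1 G/C ✓; longest run = 2 ✓ — passes.
P4 (19 nt, A=6 T=2 G=4 C=7): length 19 ✓; GC 11/19 = 57.9% ✓; 3' end ACG has 2 G/C ✓; longest run = 3 ✓ — passes.
P5 (26 nt, A=7 T=3 G=6 C=10): length 26 ✓; GC 16/26 = 61.5%, outside 43.4–59.7% ✗; 3' end AGG has 2 G/C ✓; longest run = 3 ✓ — fails.

P3 and P4.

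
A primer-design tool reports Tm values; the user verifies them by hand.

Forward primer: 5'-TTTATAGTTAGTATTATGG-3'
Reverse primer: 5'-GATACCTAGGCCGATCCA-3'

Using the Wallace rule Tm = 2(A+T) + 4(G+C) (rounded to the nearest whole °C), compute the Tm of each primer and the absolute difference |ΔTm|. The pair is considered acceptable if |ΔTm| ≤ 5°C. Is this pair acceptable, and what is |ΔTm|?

Forward: A=5 T=10 G=4 C=0 → Tm = 2·15 + 4·4 = 46°C.
Reverse: A=5 T=3 G=4 C=6 → Tm = 2·8 + 4·10 = 56°C.
|ΔTm| = |46 − 56| = 10°C, > 5°C.

|ΔTm| = 10°C; the pair is not acceptable.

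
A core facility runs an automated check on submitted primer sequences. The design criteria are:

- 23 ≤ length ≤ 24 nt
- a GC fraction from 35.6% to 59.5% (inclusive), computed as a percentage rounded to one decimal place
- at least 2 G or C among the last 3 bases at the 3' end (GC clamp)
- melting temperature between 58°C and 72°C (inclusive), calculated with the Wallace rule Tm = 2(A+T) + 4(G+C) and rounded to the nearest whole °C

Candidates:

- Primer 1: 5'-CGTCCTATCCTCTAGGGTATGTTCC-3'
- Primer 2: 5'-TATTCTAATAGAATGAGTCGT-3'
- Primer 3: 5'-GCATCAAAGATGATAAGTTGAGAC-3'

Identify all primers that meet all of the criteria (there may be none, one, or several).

Primer 3 only.

Primer 1 (25 nt, A=3 T=9 G=5 C=8): length 25, outside 23–24 ✗; GC 13/25 = 52.0% ✓; 3' end TCC has 2 G/C ✓; Tm = 2·12 + 4·13 = 76°C, outside 58–72°C ✗ — fails.
Primer 2 (21 nt, A=7 T=8 G=4 C=2): length 21, outside 23–24 ✗; GC 6/21 = 28.6%, outside 35.6–59.5% ✗; 3' end CGT has 2 G/C ✓; Tm = 2·15 + 4·6 = 54°C, outside 58–72°C ✗ — fails.
Primer 3 (24 nt, A=10 T=5 G=6 C=3): length 24 ✓; GC 9/24 = 37.5% ✓; 3' end GAC has 2 G/C ✓; Tm = 2·15 + 4·9 = 66°C ✓ — passes.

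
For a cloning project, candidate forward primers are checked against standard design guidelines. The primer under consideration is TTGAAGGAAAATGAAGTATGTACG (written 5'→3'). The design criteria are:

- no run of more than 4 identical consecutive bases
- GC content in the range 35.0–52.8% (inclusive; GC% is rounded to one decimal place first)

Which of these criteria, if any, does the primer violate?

Base counts: A=10, T=6, G=7, C=1 (length 24).
homopolymer run: longest run = 4 ✓
GC content: GC 8/24 = 33.3%, outside 35.0–52.8% ✗

Fails: GC content.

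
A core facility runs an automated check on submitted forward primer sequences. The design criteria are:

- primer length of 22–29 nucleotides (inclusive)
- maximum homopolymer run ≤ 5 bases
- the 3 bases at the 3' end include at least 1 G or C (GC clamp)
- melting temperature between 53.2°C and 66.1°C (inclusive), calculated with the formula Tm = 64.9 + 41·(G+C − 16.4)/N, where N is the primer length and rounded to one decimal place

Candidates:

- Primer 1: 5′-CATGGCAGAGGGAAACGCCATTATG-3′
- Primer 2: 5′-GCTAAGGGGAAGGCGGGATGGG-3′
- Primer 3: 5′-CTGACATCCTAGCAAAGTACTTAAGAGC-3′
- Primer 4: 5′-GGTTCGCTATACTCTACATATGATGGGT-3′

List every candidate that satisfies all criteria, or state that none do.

Primer 1, Primer 2, Primer 3 and Primer 4.

Primer 1 (25 nt, A=8 T=4 G=8 C=5): length 25 ✓; longest run = 3 ✓; 3' end ATG has 1 G/C ✓; Tm = 64.9 + 41·(13 − 16.4)/25 = 59.3°C ✓ — passes.
Primer 2 (22 nt, A=5 T=2 G=13 C=2): length 22 ✓; longest run = 4 ✓; 3' end GGG has 3 G/C ✓; Tm = 64.9 + 41·(15 − 16.4)/22 = 62.3°C ✓ — passes.
Primer 3 (28 nt, A=10 T=6 G=5 C=7): length 28 ✓; longest run = 3 ✓; 3' end AGC has 2 G/C ✓; Tm = 64.9 + 41·(12 − 16.4)/28 = 58.5°C ✓ — passes.
Primer 4 (28 nt, A=6 T=10 G=7 C=5): length 28 ✓; longest run = 3 ✓; 3' end GGT has 2 G/C ✓; Tm = 64.9 + 41·(12 − 16.4)/28 = 58.5°C ✓ — passes.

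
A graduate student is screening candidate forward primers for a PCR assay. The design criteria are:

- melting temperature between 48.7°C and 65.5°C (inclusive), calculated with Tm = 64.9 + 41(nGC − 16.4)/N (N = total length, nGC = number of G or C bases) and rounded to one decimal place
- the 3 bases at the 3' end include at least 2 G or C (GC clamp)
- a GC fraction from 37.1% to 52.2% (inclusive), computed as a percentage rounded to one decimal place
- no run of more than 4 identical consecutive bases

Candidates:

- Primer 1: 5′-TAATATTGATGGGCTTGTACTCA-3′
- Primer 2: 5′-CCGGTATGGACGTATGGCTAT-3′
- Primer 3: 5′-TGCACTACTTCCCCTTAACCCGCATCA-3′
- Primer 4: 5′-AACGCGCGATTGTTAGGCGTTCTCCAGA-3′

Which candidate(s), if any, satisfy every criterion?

Primer 1 (23 nt, A=6 T=9 G=5 C=3): Tm = 64.9 + 41·(8 − 16.4)/23 = 49.9°C ✓; 3' end TCA has 1 G/C, need ≥2 ✗; GC 8/23 = 34.8%, outside 37.1–52.2% ✗; longest run = 3 ✓ — fails.
Primer 2 (21 nt, A=4 T=6 G=7 C=4): Tm = 64.9 + 41·(11 − 16.4)/21 = 54.4°C ✓; 3' end TAT has 0 G/C, need ≥2 ✗; GC 11/21 = 52.4%, outside 37.1–52.2% ✗; longest run = 2 ✓ — fails.
Primer 3 (27 nt, A=6 T=7 G=2 C=12): Tm = 64.9 + 41·(14 − 16.4)/27 = 61.3°C ✓; 3' end TCA has 1 G/C, need ≥2 ✗; GC 14/27 = 51.9% ✓; longest run = 4 ✓ — fails.
Primer 4 (28 nt, A=6 T=7 G=8 C=7): Tm = 64.9 + 41·(15 − 16.4)/28 = 62.9°C ✓; 3' end AGA has 1 G/C, need ≥2 ✗; GC 15/28 = 53.6%, outside 37.1–52.2% ✗; longest run = 2 ✓ — fails.

None of the candidates satisfy all criteria.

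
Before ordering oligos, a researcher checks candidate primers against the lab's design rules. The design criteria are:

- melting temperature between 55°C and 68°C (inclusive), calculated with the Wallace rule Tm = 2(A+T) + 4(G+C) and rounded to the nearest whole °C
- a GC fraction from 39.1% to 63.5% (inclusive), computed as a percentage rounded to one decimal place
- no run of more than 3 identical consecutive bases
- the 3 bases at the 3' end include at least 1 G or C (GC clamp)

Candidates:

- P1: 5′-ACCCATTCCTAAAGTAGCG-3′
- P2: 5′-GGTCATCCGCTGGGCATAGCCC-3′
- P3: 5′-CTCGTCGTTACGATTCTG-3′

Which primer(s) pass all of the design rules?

P1 (19 nt, A=6 T=4 G=3 C=6): Tm = 2·10 + 4·9 = 56°C ✓; GC 9/19 = 47.4% ✓; longest run = 3 ✓; 3' end GCG has 3 G/C ✓ — passes.
P2 (22 nt, A=3 T=4 G=7 C=8): Tm = 2·7 + 4·15 = 74°C, outside 55–68°C ✗; GC 15/22 = 68.2%, outside 39.1–63.5% ✗; longest run = 3 ✓; 3' end CCC has 3 G/C ✓ — fails.
P3 (18 nt, A=2 T=7 G=4 C=5): Tm = 2·9 + 4·9 = 54°C, outside 55–68°C ✗; GC 9/18 = 50.0% ✓; longest run = 2 ✓; 3' end CTG has 2 G/C ✓ — fails.

P1 only.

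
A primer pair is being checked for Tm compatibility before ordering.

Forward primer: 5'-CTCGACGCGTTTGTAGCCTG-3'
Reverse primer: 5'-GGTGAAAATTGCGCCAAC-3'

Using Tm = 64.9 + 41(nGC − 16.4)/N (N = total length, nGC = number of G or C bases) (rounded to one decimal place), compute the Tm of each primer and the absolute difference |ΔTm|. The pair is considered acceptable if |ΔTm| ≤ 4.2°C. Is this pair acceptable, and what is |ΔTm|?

|ΔTm| = 7.9°C; the pair is not acceptable.

Forward: G+C = 12, N = 20 → Tm = 64.9 + 41·(12 − 16.4)/20 = 55.9°C.
Reverse: G+C = 9, N = 18 → Tm = 64.9 + 41·(9 − 16.4)/18 = 48.0°C.
|ΔTm| = |55.9 − 48.0| = 7.9°C, > 4.2°C.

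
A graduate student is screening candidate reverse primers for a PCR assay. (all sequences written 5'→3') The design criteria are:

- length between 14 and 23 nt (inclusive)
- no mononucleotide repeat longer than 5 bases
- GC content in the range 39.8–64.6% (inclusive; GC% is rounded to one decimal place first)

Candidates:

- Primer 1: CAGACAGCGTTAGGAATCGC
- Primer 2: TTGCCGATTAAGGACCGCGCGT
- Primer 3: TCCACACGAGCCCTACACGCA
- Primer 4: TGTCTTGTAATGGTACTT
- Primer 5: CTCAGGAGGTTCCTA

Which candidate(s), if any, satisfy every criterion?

Primer 1, Primer 2, Primer 3 and Primer 5.

Primer 1 (20 nt, A=6 T=3 G=6 C=5): length 20 ✓; longest run = 2 ✓; GC 11/20 = 55.0% ✓ — passes.
Primer 2 (22 nt, A=4 T=5 G=7 C=6): length 22 ✓; longest run = 2 ✓; GC 13/22 = 59.1% ✓ — passes.
Primer 3 (21 nt, A=6 T=2 G=3 C=10): length 21 ✓; longest run = 3 ✓; GC 13/21 = 61.9% ✓ — passes.
Primer 4 (18 nt, A=3 T=9 G=4 C=2): length 18 ✓; longest run = 2 ✓; GC 6/18 = 33.3%, outside 39.8–64.6% ✗ — fails.
Primer 5 (15 nt, A=3 T=4 G=4 C=4): length 15 ✓; longest run = 2 ✓; GC 8/15 = 53.3% ✓ — passes.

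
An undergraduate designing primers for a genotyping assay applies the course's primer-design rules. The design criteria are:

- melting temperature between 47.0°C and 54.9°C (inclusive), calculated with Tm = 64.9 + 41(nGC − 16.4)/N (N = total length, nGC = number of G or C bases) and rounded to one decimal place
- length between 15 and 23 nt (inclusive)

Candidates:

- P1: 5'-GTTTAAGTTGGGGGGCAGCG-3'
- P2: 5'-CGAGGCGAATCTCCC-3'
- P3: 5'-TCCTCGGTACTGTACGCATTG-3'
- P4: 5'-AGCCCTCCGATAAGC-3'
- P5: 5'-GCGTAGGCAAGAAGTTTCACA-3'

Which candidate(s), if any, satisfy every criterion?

P1 (20 nt, A=3 T=5 G=10 C=2): Tm = 64.9 + 41·(12 − 16.4)/20 = 55.9°C, outside 47.0–54.9°C ✗; length 20 ✓ — fails.
P2 (15 nt, A=3 T=2 G=4 C=6): Tm = 64.9 + 41·(10 − 16.4)/15 = 47.4°C ✓; length 15 ✓ — passes.
P3 (21 nt, A=3 T=7 G=5 C=6): Tm = 64.9 + 41·(11 − 16.4)/21 = 54.4°C ✓; length 21 ✓ — passes.
P4 (15 nt, A=4 T=2 G=3 C=6): Tm = 64.9 + 41·(9 − 16.4)/15 = 44.7°C, outside 47.0–54.9°C ✗; length 15 ✓ — fails.
P5 (21 nt, A=7 T=4 G=6 C=4): Tm = 64.9 + 41·(10 − 16.4)/21 = 52.4°C ✓; length 21 ✓ — passes.

P2, P3 and P5.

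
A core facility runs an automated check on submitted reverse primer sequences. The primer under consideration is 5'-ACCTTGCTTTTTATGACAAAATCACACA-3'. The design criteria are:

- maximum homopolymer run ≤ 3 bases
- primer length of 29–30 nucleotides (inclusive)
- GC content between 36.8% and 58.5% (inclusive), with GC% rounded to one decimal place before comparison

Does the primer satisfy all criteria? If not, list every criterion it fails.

Fails: homopolymer run, length, GC content.

Base counts: A=10, T=9, G=2, C=7 (length 28).
homopolymer run: longest run = 5, exceeds 3 ✗
length: length 28, outside 29–30 ✗
GC content: GC 9/28 = 32.1%, outside 36.8–58.5% ✗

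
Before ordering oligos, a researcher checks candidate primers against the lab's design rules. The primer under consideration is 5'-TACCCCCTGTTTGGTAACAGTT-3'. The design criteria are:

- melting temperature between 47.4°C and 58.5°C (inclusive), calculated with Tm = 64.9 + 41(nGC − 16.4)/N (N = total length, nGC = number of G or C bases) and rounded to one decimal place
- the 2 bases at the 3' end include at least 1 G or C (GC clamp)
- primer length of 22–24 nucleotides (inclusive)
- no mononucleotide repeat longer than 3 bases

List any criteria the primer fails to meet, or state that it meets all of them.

Base counts: A=4, T=8, G=4, C=6 (length 22).
Tm: Tm = 64.9 + 41·(10 − 16.4)/22 = 53.0°C ✓
GC clamp: 3' end TT has 0 G/C, need ≥1 ✗
length: length 22 ✓
homopolymer run: longest run = 5, exceeds 3 ✗

Fails: GC clamp, homopolymer run.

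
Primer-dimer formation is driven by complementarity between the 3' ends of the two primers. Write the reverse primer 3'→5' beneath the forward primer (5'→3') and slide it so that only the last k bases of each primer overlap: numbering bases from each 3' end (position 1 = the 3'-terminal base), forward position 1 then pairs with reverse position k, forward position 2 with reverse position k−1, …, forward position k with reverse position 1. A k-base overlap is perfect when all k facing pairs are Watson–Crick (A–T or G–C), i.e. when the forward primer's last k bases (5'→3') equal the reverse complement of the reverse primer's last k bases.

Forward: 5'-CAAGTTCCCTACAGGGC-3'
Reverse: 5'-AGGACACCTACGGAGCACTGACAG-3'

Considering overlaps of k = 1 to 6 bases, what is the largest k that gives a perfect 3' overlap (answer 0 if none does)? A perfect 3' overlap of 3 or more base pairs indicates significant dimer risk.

Last 6 bases (5'→3') — forward …CAGGGC, reverse …TGACAG.
Reverse complement of the reverse primer's last 6 bases: CTGTCA; its first k bases are the reverse complement of the reverse primer's last k bases, so a perfect k-base overlap needs the forward primer's last k bases to equal them.
Comparing (forward last k vs required): k=1: C vs C ✓; k=2: GC vs CT ✗; k=3: GGC vs CTG ✗; k=4: GGGC vs CTGT ✗; k=5: AGGGC vs CTGTC ✗; k=6: CAGGGC vs CTGTCA ✗.
Only k = 1 is perfect, so the longest perfect 3' overlap is 1.

Longest perfect overlap: 1 complementary base pair; below the dimer-risk threshold (threshold 3).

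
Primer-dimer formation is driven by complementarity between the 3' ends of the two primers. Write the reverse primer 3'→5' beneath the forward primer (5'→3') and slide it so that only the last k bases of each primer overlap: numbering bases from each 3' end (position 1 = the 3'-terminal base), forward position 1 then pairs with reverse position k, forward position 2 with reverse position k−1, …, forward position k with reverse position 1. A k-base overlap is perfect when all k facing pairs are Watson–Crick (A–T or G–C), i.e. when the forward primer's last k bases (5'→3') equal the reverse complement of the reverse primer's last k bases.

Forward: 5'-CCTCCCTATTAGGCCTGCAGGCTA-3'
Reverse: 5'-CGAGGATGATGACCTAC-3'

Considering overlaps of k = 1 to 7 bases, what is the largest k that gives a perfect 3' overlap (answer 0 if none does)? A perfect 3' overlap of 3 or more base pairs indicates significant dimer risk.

Last 7 bases (5'→3') — forward …CAGGCTA, reverse …GACCTAC.
Reverse complement of the reverse primer's last 7 bases: GTAGGTC; its first k bases are the reverse complement of the reverse primer's last k bases, so a perfect k-base overlap needs the forward primer's last k bases to equal them.
Comparing (forward last k vs required): k=1: A vs G ✗; k=2: TA vs GT ✗; k=3: CTA vs GTA ✗; k=4: GCTA vs GTAG ✗; k=5: GGCTA vs GTAGG ✗; k=6: AGGCTA vs GTAGGT ✗; k=7: CAGGCTA vs GTAGGTC ✗.
No overlap length from 1 to 7 is perfect, so the longest perfect 3' overlap is 0.

Longest perfect overlap: 0 complementary base pairs; below the dimer-risk threshold (threshold 3).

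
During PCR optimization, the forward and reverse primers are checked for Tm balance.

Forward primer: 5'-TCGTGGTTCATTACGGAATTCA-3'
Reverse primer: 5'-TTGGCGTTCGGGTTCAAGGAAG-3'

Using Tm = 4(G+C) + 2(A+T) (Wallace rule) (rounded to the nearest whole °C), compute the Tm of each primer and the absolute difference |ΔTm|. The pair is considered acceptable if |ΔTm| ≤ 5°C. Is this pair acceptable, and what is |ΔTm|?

Forward: A=5 T=8 G=5 C=4 → Tm = 2·13 + 4·9 = 62°C.
Reverse: A=4 T=6 G=9 C=3 → Tm = 2·10 + 4·12 = 68°C.
|ΔTm| = |62 − 68| = 6°C, > 5°C.

|ΔTm| = 6°C; the pair is not acceptable.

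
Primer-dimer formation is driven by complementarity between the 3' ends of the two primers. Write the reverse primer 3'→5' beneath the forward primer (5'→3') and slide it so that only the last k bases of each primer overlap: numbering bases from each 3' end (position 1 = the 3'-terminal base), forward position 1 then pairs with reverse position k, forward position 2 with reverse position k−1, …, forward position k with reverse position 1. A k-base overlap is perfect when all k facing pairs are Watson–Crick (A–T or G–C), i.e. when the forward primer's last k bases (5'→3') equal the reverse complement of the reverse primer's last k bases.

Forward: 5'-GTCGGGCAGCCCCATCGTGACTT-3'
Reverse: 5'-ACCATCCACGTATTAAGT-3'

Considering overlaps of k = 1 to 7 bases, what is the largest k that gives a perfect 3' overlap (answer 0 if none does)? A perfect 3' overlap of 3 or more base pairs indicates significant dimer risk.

Last 7 bases (5'→3') — forward …GTGACTT, reverse …ATTAAGT.
Reverse complement of the reverse primer's last 7 bases: ACTTAAT; its first k bases are the reverse complement of the reverse primer's last k bases, so a perfect k-base overlap needs the forward primer's last k bases to equal them.
Comparing (forward last k vs required): k=1: T vs A ✗; k=2: TT vs AC ✗; k=3: CTT vs ACT ✗; k=4: ACTT vs ACTT ✓; k=5: GACTT vs ACTTA ✗; k=6: TGACTT vs ACTTAA ✗; k=7: GTGACTT vs ACTTAAT ✗.
Only k = 4 is perfect, so the longest perfect 3' overlap is 4.

Longest perfect overlap: 4 complementary base pairs; significant dimer risk (threshold 3).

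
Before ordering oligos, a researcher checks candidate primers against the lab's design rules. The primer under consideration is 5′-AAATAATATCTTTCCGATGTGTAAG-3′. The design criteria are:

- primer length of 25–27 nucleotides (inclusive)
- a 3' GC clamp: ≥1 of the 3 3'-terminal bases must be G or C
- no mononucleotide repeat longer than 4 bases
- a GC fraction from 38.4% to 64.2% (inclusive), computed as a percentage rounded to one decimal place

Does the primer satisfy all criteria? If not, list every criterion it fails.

Base counts: A=9, T=9, G=4, C=3 (length 25).
length: length 25 ✓
GC clamp: 3' end AAG has 1 G/C ✓
homopolymer run: longest run = 3 ✓
GC content: GC 7/25 = 28.0%, outside 38.4–64.2% ✗

Fails: GC content.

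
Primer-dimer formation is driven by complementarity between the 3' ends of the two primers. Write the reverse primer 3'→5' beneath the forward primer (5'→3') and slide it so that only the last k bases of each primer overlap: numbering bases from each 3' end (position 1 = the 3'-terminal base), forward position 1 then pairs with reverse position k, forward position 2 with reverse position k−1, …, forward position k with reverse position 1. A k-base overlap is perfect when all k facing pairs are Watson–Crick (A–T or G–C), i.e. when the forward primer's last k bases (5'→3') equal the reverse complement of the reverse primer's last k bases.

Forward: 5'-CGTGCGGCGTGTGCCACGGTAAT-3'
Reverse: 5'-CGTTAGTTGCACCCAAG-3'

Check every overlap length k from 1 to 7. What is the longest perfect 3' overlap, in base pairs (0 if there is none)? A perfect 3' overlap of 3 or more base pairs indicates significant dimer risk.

Longest perfect overlap: 0 complementary base pairs; below the dimer-risk threshold (threshold 3).

Last 7 bases (5'→3') — forward …CGGTAAT, reverse …ACCCAAG.
Reverse complement of the reverse primer's last 7 bases: CTTGGGT; its first k bases are the reverse complement of the reverse primer's last k bases, so a perfect k-base overlap needs the forward primer's last k bases to equal them.
Comparing (forward last k vs required): k=1: T vs C ✗; k=2: AT vs CT ✗; k=3: AAT vs CTT ✗; k=4: TAAT vs CTTG ✗; k=5: GTAAT vs CTTGG ✗; k=6: GGTAAT vs CTTGGG ✗; k=7: CGGTAAT vs CTTGGGT ✗.
No overlap length from 1 to 7 is perfect, so the longest perfect 3' overlap is 0.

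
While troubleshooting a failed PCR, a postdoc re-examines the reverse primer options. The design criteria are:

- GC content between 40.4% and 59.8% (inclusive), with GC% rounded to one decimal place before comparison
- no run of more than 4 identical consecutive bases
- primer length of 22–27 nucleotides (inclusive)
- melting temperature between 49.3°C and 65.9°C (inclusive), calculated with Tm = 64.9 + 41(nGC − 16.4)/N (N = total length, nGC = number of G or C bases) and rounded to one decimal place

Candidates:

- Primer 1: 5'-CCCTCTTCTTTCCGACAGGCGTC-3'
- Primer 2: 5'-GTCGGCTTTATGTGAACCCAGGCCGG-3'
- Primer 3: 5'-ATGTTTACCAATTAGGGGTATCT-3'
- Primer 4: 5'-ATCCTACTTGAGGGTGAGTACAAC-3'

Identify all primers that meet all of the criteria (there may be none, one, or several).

Primer 1 (23 nt, A=2 T=7 G=4 C=10): GC 14/23 = 60.9%, outside 40.4–59.8% ✗; longest run = 3 ✓; length 23 ✓; Tm = 64.9 + 41·(14 − 16.4)/23 = 60.6°C ✓ — fails.
Primer 2 (26 nt, A=4 T=6 G=9 C=7): GC 16/26 = 61.5%, outside 40.4–59.8% ✗; longest run = 3 ✓; length 26 ✓; Tm = 64.9 + 41·(16 − 16.4)/26 = 64.3°C ✓ — fails.
Primer 3 (23 nt, A=6 T=9 G=5 C=3): GC 8/23 = 34.8%, outside 40.4–59.8% ✗; longest run = 4 ✓; length 23 ✓; Tm = 64.9 + 41·(8 − 16.4)/23 = 49.9°C ✓ — fails.
Primer 4 (24 nt, A=7 T=6 G=6 C=5): GC 11/24 = 45.8% ✓; longest run = 3 ✓; length 24 ✓; Tm = 64.9 + 41·(11 − 16.4)/24 = 55.7°C ✓ — passes.

Primer 4 only.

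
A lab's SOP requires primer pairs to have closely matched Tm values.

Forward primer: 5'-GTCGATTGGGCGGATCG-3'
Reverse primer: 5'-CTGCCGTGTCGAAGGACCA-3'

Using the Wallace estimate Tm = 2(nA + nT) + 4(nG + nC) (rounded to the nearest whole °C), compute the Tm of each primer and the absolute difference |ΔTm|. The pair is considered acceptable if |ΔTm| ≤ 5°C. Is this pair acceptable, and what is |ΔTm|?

|ΔTm| = 6°C; the pair is not acceptable.

Forward: A=2 T=4 G=8 C=3 → Tm = 2·6 + 4·11 = 56°C.
Reverse: A=4 T=3 G=6 C=6 → Tm = 2·7 + 4·12 = 62°C.
|ΔTm| = |56 − 62| = 6°C, > 5°C.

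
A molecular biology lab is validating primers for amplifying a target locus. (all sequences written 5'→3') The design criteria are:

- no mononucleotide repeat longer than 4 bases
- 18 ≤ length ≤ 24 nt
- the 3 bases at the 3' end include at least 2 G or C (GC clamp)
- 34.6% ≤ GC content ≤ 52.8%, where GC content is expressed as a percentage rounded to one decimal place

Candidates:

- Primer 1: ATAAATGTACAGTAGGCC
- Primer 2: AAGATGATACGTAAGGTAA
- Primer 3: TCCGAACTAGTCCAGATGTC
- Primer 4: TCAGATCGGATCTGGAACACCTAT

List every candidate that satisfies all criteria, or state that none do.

Primer 1 (18 nt, A=7 T=4 G=4 C=3): longest run = 3 ✓; length 18 ✓; 3' end GCC has 3 G/C ✓; GC 7/18 = 38.9% ✓ — passes.
Primer 2 (19 nt, A=9 T=4 G=5 C=1): longest run = 2 ✓; length 19 ✓; 3' end TAA has 0 G/C, need ≥2 ✗; GC 6/19 = 31.6%, outside 34.6–52.8% ✗ — fails.
Primer 3 (20 nt, A=5 T=5 G=4 C=6): longest run = 2 ✓; length 20 ✓; 3' end GTC has 2 G/C ✓; GC 10/20 = 50.0% ✓ — passes.
Primer 4 (24 nt, A=7 T=6 G=5 C=6): longest run = 2 ✓; length 24 ✓; 3' end TAT has 0 G/C, need ≥2 ✗; GC 11/24 = 45.8% ✓ — fails.

Primer 1 and Primer 3.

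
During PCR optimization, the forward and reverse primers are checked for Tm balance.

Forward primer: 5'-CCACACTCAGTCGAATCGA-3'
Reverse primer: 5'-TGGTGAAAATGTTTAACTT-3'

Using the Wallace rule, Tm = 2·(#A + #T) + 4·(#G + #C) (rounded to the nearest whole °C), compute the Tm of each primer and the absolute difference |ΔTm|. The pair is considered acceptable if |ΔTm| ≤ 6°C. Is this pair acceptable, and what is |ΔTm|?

|ΔTm| = 10°C; the pair is not acceptable.

Forward: A=6 T=3 G=3 C=7 → Tm = 2·9 + 4·10 = 58°C.
Reverse: A=6 T=8 G=4 C=1 → Tm = 2·14 + 4·5 = 48°C.
|ΔTm| = |58 − 48| = 10°C, > 6°C.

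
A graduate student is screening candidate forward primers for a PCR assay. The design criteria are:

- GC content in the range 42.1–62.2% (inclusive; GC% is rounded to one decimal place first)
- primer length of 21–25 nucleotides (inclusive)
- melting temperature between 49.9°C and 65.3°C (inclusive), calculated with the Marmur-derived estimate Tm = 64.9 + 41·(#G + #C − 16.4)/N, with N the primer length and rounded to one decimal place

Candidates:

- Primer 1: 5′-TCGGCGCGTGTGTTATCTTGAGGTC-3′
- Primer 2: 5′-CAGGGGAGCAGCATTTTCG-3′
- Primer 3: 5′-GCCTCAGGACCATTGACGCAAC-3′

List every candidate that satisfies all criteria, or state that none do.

Primer 1 and Primer 3.

Primer 1 (25 nt, A=2 T=9 G=9 C=5): GC 14/25 = 56.0% ✓; length 25 ✓; Tm = 64.9 + 41·(14 − 16.4)/25 = 61.0°C ✓ — passes.
Primer 2 (19 nt, A=4 T=4 G=7 C=4): GC 11/19 = 57.9% ✓; length 19, outside 21–25 ✗; Tm = 64.9 + 41·(11 − 16.4)/19 = 53.2°C ✓ — fails.
Primer 3 (22 nt, A=6 T=3 G=5 C=8): GC 13/22 = 59.1% ✓; length 22 ✓; Tm = 64.9 + 41·(13 − 16.4)/22 = 58.6°C ✓ — passes.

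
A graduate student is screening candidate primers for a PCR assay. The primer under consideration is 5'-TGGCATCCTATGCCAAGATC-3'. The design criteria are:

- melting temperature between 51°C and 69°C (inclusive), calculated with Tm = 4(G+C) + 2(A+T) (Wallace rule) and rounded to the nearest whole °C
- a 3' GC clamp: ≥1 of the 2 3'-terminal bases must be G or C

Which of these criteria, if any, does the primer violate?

Meets all criteria.

Base counts: A=5, T=5, G=4, C=6 (length 20).
Tm: Tm = 2·10 + 4·10 = 60°C ✓
GC clamp: 3' end TC has 1 G/C ✓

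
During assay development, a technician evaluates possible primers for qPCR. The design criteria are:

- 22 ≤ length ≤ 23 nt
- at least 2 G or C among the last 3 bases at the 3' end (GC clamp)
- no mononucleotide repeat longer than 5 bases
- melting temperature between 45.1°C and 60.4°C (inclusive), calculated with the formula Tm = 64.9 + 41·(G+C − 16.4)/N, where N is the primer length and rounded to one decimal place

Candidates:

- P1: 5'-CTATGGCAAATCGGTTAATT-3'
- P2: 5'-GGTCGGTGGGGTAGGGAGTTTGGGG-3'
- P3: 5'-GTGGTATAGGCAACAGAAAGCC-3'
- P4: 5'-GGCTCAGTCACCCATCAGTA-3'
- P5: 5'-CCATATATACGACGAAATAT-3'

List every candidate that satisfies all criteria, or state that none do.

P3 only.

P1 (20 nt, A=6 T=7 G=4 C=3): length 20, outside 22–23 ✗; 3' end ATT has 0 G/C, need ≥2 ✗; longest run = 3 ✓; Tm = 64.9 + 41·(7 − 16.4)/20 = 45.6°C ✓ — fails.
P2 (25 nt, A=2 T=6 G=16 C=1): length 25, outside 22–23 ✗; 3' end GGG has 3 G/C ✓; longest run = 4 ✓; Tm = 64.9 + 41·(17 − 16.4)/25 = 65.9°C, outside 45.1–60.4°C ✗ — fails.
P3 (22 nt, A=8 T=3 G=7 C=4): length 22 ✓; 3' end GCC has 3 G/C ✓; longest run = 3 ✓; Tm = 64.9 + 41·(11 − 16.4)/22 = 54.8°C ✓ — passes.
P4 (20 nt, A=5 T=4 G=4 C=7): length 20, outside 22–23 ✗; 3' end GTA has 1 G/C, need ≥2 ✗; longest run = 3 ✓; Tm = 64.9 + 41·(11 − 16.4)/20 = 53.8°C ✓ — fails.
P5 (20 nt, A=9 T=5 G=2 C=4): length 20, outside 22–23 ✗; 3' end TAT has 0 G/C, need ≥2 ✗; longest run = 3 ✓; Tm = 64.9 + 41·(6 − 16.4)/20 = 43.6°C, outside 45.1–60.4°C ✗ — fails.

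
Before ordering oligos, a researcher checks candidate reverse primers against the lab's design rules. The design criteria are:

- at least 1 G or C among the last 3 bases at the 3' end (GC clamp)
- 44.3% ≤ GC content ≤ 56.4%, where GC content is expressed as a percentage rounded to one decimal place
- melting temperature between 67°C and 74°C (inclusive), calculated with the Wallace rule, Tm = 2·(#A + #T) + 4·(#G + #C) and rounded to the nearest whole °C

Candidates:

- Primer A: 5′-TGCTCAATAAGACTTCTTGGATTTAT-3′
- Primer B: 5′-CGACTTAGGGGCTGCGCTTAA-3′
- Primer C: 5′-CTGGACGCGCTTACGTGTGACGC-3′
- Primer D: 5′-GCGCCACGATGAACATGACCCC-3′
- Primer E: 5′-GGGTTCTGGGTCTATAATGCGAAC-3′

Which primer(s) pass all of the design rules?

Primer E only.

Primer A (26 nt, A=7 T=11 G=4 C=4): 3' end TAT has 0 G/C, need ≥1 ✗; GC 8/26 = 30.8%, outside 44.3–56.4% ✗; Tm = 2·18 + 4·8 = 68°C ✓ — fails.
Primer B (21 nt, A=4 T=5 G=7 C=5): 3' end TAA has 0 G/C, need ≥1 ✗; GC 12/21 = 57.1%, outside 44.3–56.4% ✗; Tm = 2·9 + 4·12 = 66°C, outside 67–74°C ✗ — fails.
Primer C (23 nt, A=3 T=5 G=8 C=7): 3' end CGC has 3 G/C ✓; GC 15/23 = 65.2%, outside 44.3–56.4% ✗; Tm = 2·8 + 4·15 = 76°C, outside 67–74°C ✗ — fails.
Primer D (22 nt, A=6 T=2 G=5 C=9): 3' end CCC has 3 G/C ✓; GC 14/22 = 63.6%, outside 44.3–56.4% ✗; Tm = 2·8 + 4·14 = 72°C ✓ — fails.
Primer E (24 nt, A=5 T=7 G=8 C=4): 3' end AAC has 1 G/C ✓; GC 12/24 = 50.0% ✓; Tm = 2·12 + 4·12 = 72°C ✓ — passes.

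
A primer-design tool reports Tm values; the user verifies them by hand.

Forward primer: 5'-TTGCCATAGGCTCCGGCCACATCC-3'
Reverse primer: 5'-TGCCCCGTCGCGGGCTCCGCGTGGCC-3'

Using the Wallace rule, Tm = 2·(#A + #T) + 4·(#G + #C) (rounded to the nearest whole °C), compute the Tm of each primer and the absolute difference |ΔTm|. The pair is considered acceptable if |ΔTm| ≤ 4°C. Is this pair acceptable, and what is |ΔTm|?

Forward: A=4 T=5 G=5 C=10 → Tm = 2·9 + 4·15 = 78°C.
Reverse: A=0 T=4 G=10 C=12 → Tm = 2·4 + 4·22 = 96°C.
|ΔTm| = |78 − 96| = 18°C, > 4°C.

|ΔTm| = 18°C; the pair is not acceptable.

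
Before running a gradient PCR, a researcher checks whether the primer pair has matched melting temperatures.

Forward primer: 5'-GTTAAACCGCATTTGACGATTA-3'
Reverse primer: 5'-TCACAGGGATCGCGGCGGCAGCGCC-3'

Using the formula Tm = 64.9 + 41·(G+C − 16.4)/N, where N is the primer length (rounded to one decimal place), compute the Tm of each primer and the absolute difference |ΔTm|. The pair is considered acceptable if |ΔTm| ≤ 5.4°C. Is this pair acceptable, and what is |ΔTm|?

|ΔTm| = 20.0°C; the pair is not acceptable.

Forward: G+C = 8, N = 22 → Tm = 64.9 + 41·(8 − 16.4)/22 = 49.2°C.
Reverse: G+C = 19, N = 25 → Tm = 64.9 + 41·(19 − 16.4)/25 = 69.2°C.
|ΔTm| = |49.2 − 69.2| = 20.0°C, > 5.4°C.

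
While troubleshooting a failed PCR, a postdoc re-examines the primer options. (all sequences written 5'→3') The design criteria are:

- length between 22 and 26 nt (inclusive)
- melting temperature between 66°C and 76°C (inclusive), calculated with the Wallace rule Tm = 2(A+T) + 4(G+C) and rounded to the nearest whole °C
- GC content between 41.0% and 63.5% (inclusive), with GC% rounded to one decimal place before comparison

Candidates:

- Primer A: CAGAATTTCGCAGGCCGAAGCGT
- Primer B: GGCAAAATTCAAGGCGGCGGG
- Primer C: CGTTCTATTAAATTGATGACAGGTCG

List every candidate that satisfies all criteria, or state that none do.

Primer A (23 nt, A=6 T=4 G=7 C=6): length 23 ✓; Tm = 2·10 + 4·13 = 72°C ✓; GC 13/23 = 56.5% ✓ — passes.
Primer B (21 nt, A=6 T=2 G=9 C=4): length 21, outside 22–26 ✗; Tm = 2·8 + 4·13 = 68°C ✓; GC 13/21 = 61.9% ✓ — fails.
Primer C (26 nt, A=7 T=9 G=6 C=4): length 26 ✓; Tm = 2·16 + 4·10 = 72°C ✓; GC 10/26 = 38.5%, outside 41.0–63.5% ✗ — fails.

Primer A only.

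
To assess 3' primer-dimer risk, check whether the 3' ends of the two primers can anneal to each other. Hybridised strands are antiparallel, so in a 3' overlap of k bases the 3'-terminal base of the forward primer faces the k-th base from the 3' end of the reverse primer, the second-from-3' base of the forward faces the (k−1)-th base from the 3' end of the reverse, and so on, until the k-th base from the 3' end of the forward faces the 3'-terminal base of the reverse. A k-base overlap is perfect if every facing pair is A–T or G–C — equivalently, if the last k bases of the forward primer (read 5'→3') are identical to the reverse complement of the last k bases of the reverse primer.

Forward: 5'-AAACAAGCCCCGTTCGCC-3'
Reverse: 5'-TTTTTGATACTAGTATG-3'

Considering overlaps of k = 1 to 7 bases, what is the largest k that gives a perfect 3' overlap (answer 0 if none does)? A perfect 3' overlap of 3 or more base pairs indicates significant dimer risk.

Longest perfect overlap: 1 complementary base pair; below the dimer-risk threshold (threshold 3).

Last 7 bases (5'→3') — forward …GTTCGCC, reverse …TAGTATG.
Reverse complement of the reverse primer's last 7 bases: CATACTA; its first k bases are the reverse complement of the reverse primer's last k bases, so a perfect k-base overlap needs the forward primer's last k bases to equal them.
Comparing (forward last k vs required): k=1: C vs C ✓; k=2: CC vs CA ✗; k=3: GCC vs CAT ✗; k=4: CGCC vs CATA ✗; k=5: TCGCC vs CATAC ✗; k=6: TTCGCC vs CATACT ✗; k=7: GTTCGCC vs CATACTA ✗.
Only k = 1 is perfect, so the longest perfect 3' overlap is 1.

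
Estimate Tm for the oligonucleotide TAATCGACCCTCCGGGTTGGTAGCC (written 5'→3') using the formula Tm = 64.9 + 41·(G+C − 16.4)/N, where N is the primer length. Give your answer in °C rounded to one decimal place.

Base counts: A=4, T=6, G=7, C=8; G+C = 15, N = 25.
Tm = 64.9 + 41·(15 − 16.4)/25 = 64.9 + -57.40/25 = 62.6°C.

62.6°C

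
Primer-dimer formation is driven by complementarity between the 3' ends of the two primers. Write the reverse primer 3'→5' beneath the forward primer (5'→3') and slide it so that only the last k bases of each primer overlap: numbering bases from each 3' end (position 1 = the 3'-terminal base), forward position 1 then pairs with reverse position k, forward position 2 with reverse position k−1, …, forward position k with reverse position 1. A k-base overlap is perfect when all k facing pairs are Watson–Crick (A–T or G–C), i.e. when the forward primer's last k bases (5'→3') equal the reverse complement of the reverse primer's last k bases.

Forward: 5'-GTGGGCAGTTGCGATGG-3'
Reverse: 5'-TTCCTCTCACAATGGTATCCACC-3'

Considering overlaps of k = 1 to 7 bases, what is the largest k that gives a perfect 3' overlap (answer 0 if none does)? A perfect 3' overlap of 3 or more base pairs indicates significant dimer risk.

Longest perfect overlap: 2 complementary base pairs; below the dimer-risk threshold (threshold 3).

Last 7 bases (5'→3') — forward …GCGATGG, reverse …ATCCACC.
Reverse complement of the reverse primer's last 7 bases: GGTGGAT; its first k bases are the reverse complement of the reverse primer's last k bases, so a perfect k-base overlap needs the forward primer's last k bases to equal them.
Comparing (forward last k vs required): k=1: G vs G ✓; k=2: GG vs GG ✓; k=3: TGG vs GGT ✗; k=4: ATGG vs GGTG ✗; k=5: GATGG vs GGTGG ✗; k=6: CGATGG vs GGTGGA ✗; k=7: GCGATGG vs GGTGGAT ✗.
Perfect overlaps at k = 1, 2; the largest is 2.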